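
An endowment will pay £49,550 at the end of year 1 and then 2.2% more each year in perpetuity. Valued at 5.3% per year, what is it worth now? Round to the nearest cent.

PV = PMT / (i − g) = 49550 / (0.053 − 0.022) = 49550 / 0.031000 = 1,598,387.0968

£1,598,387.10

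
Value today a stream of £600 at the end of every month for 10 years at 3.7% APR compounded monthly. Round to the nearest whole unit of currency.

£60,105

With 12 periods per year: i = 0.00308333, n = 120.
PV = 600 × [1 − (1+0.00308333)^(−120)] / 0.00308333 = 600 × 100.174819 = 60,104.8915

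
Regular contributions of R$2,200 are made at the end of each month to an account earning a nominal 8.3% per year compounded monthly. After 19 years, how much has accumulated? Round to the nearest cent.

Periodic rate i = 0.083/12 = 0.00691667; n = 19 × 12 = 228 periods.
Accumulation factor s(228|0.00691667) = 551.451537; FV = 2200 × 551.451537 = 1,213,193.3812

R$1,213,193.38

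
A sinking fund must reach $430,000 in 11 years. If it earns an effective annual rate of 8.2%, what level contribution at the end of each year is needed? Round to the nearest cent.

$25,558.55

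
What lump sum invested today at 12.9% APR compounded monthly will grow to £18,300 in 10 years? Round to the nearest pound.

With 12 periods per year: i = 0.01075, n = 120.
PV = 18,300 / (1 + 0.01075)^120 = 18,300 / 3.607863 = 5,072.2551

£5,072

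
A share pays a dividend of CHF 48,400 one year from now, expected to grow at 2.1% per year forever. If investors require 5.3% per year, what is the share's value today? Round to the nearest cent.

CHF 1,512,500.00

PV = PMT / (i − g) = 48400 / (0.053 − 0.021) = 48400 / 0.032000 = 1,512,500.0000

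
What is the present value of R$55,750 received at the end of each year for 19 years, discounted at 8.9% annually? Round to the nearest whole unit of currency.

PV = 55750 × [1 − (1+0.089)^(−19)] / 0.089 = 55750 × 9.012234 = 502,432.0542

R$502,432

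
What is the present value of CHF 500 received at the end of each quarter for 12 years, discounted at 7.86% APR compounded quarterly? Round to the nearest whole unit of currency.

Periodic rate i = 0.0786/4 = 0.01965; n = 12 × 4 = 48 periods.
Annuity factor a(48|0.01965) = 30.892726; PV = 500 × 30.892726 = 15,446.3628

CHF 15,446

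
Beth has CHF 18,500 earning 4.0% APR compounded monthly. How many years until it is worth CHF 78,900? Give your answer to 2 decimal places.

36.32 years

Periodic rate i = 0.04/12 = 0.00333333.
(1+i)^n = 78900/18500 = 4.26486, so n = ln 4.26486 / ln 1.00333 = 435.8480 months
= 435.8480/12 years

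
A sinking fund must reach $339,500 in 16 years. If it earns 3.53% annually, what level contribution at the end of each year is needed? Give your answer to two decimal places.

$16,150.43

FV-annuity factor = 21.021111; PMT = 339500 / 21.021111 = 16,150.4308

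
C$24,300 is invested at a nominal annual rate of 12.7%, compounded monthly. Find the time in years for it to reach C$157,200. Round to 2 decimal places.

Periodic rate i = 0.127/12 = 0.0105833.
n = ln(157200/24300) / ln(1+0.0105833) = ln(6.46914) / 0.010528 = 177.3454 months
= 177.3454/12 years

14.78 years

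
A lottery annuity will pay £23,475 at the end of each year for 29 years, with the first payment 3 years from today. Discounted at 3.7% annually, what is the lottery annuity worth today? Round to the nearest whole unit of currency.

£384,279

Value one period before first payment (t=2): 23475 × [1 − (1+0.037)^(−29)] / 0.037 = 23475 × 17.603481 = 413,241.7243
PV₀ = 413,241.7243 / (1+0.037)^2 = 413,241.7243 / 1.075369 = 384,279.0004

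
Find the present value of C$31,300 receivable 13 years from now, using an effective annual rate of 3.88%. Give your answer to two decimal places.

Discount factor = (1+0.0388)^(−13) = 0.609656; PV = 31,300 × 0.609656 = 19,082.2291

C$19,082.23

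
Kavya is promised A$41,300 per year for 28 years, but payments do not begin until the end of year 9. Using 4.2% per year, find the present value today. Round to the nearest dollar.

A$483,958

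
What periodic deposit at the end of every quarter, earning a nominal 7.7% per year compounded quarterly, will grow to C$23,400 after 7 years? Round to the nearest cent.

C$638.45

i = 0.077/4 = 0.01925 per quarter; n = 7·4 = 28.
PMT = 23400 / ( [(1+0.01925)^28 − 1] / 0.01925 ) = 23400 / 36.651072 = 638.4534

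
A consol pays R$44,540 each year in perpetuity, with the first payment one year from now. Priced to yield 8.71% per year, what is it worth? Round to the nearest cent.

R$511,366.25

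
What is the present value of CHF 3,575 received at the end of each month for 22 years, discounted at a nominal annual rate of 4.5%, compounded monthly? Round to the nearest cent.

i = 0.045/12 = 0.00375 per month; n = 22·12 = 264.
Annuity factor a(264|0.00375) = 167.395907; PV = 3575 × 167.395907 = 598,440.3681

CHF 598,440.37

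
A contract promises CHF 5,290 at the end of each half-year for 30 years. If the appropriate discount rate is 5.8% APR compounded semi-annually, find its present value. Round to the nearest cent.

i = 0.058/2 = 0.029 per half-year; n = 30·2 = 60.
Annuity factor a(60|0.029) = 28.278648; PV = 5290 × 28.278648 = 149,594.0492

CHF 149,594.05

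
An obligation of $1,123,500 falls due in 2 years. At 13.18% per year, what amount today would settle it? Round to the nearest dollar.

$877,069

PV = FV·(1+i)^(−n) = 1,123,500 × 0.780658 = 877,068.8716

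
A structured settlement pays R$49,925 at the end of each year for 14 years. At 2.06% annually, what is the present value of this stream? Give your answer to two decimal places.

R$601,860.05

Annuity factor a(14|0.0206) = 12.055284; PV = 49925 × 12.055284 = 601,860.0529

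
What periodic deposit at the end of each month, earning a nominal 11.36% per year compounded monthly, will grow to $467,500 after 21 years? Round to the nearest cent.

$454.18

Periodic rate i = 0.1136/12 = 0.00946667; n = 21 × 12 = 252 periods.
FV-annuity factor = 1029.331483; PMT = 467500 / 1029.331483 = 454.1783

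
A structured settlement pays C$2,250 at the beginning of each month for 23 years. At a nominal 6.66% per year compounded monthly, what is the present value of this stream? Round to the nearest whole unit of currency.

C$319,168

With 12 periods per year: i = 0.00555, n = 276.
Annuity factor a(276|0.00555) × (1+i) = 141.852559; PV = 2250 × 141.852559 = 319,168.2588
(annuity-due: payments at period start, so ×(1+i).)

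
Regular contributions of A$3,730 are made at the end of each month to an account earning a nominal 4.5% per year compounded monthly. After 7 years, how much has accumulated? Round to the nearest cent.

A$367,481.84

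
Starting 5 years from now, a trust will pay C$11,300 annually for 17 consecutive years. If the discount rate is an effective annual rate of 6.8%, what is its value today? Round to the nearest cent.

Value one period before first payment (t=4): 11300 × [1 − (1+0.068)^(−17)] / 0.068 = 11300 × 9.899926 = 111,869.1676
Discount back 4 years: 111,869.1676 × (1+0.068)^(−4) = 111,869.1676 × 0.768626 = 85,985.5346

C$85,985.53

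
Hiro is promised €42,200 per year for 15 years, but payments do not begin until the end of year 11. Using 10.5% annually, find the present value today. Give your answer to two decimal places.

PV at t=10 (ordinary 15-year annuity): 42200 × a(15|0.105) = 42200 × 7.393825 = 312,019.3979
PV₀ = 312,019.3979 / (1+0.105)^10 = 312,019.3979 / 2.714081 = 114,963.1922

€114,963.19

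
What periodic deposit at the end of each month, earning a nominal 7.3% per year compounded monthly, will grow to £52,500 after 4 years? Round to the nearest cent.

£945.12

Periodic rate i = 0.073/12 = 0.00608333; n = 4 × 12 = 48 periods.
PMT = 52500 / ( [(1+0.00608333)^48 − 1] / 0.00608333 ) = 52500 / 55.548328 = 945.1230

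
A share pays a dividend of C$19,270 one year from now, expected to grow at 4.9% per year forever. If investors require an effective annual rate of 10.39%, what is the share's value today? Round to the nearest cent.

C$351,001.82

PV = D₁/(r − g) = 19270/(0.1039 − 0.049) = 351,001.8215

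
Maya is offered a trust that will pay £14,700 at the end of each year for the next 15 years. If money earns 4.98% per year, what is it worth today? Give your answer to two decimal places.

PV = 14700 × [1 − (1+0.0498)^(−15)] / 0.0498 = 14700 × 10.393704 = 152,787.4522

£152,787.45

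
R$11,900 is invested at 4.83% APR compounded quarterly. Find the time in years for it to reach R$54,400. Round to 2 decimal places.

31.66 years

Periodic rate i = 0.0483/4 = 0.012075.
(1+i)^n = 54400/11900 = 4.57143, so n = ln 4.57143 / ln 1.01208 = 126.6239 quarters
= 126.6239/4 years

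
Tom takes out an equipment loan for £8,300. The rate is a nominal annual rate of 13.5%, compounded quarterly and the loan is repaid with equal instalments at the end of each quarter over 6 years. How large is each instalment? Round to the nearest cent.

£510.10

i = 0.135/4 = 0.03375 per quarter; n = 6·4 = 24.
Annuity-PV factor = 16.271253; PMT = 8300 / 16.271253 = 510.1021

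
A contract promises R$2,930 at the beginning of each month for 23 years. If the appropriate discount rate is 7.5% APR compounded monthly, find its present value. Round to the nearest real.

R$387,228

Periodic rate i = 0.075/12 = 0.00625; n = 23 × 12 = 276 periods.
Annuity factor a(276|0.00625) × (1+i) = 132.159731; PV = 2930 × 132.159731 = 387,228.0123
(Beginning-of-period payments → annuity-due factor ×(1+i).)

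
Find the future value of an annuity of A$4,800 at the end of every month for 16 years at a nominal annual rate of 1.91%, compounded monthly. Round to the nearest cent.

With 12 periods per year: i = 0.00159167, n = 192.
Accumulation factor s(192|0.00159167) = 224.361973; FV = 4800 × 224.361973 = 1,076,937.4711

A$1,076,937.47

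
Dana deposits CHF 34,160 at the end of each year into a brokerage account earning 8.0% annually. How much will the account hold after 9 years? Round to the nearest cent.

CHF 426,574.98

FV = PMT · [(1+i)^n − 1] / i = 34160 · 12.487558 = 426,574.9758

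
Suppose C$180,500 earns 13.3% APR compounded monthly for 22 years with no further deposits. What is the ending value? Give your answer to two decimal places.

C$3,313,083.76

i = 0.133/12 = 0.0110833 per month; n = 22·12 = 264.
FV = 180,500 × (1 + 0.0110833)^264 = 3,313,083.7598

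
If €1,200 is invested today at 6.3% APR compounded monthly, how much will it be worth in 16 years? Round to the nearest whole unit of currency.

Periodic rate i = 0.063/12 = 0.00525; n = 16 × 12 = 192 periods.
1,200 × (1+0.00525)^192 = 1,200 × 2.732900 = 3,279.4797

€3,279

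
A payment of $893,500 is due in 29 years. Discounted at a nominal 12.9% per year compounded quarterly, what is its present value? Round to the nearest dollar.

Periodic rate i = 0.129/4 = 0.03225; n = 29 × 4 = 116 periods.
Discount factor = (1+0.03225)^(−116) = 0.025174; PV = 893,500 × 0.025174 = 22,492.9873

$22,493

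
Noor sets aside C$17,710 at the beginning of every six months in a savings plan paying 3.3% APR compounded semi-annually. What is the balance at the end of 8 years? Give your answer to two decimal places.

C$326,577.63

i = 0.033/2 = 0.0165 per half-year; n = 8·2 = 16.
FV = 17710 × [(1+0.0165)^16 − 1] / 0.0165 × (1+i) = 17710 × 18.440295 = 326,577.6324
(annuity-due: payments at period start, so ×(1+i).)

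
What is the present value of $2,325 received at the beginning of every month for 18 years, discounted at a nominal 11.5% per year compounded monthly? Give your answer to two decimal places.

$213,720.42

With 12 periods per year: i = 0.00958333, n = 216.
PV = 2325 × [1 − (1+0.00958333)^(−216)] / 0.00958333 × (1+i) = 2325 × 91.922763 = 213,720.4241
(annuity-due: payments at period start, so ×(1+i).)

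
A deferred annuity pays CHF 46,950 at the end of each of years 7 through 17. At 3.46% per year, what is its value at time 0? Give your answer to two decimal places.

PV at t=6 (ordinary 11-year annuity): 46950 × a(11|0.0346) = 46950 × 9.021262 = 423,548.2660
Discount back 6 years: 423,548.2660 × (1+0.0346)^(−6) = 423,548.2660 × 0.815390 = 345,356.8414

CHF 345,356.84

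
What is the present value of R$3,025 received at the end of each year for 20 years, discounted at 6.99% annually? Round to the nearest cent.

Annuity factor a(20|0.0699) = 10.602253; PV = 3025 × 10.602253 = 32,071.8158

R$32,071.82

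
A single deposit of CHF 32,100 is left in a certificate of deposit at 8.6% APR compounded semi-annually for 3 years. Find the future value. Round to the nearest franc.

CHF 41,325

Periodic rate i = 0.086/2 = 0.043; n = 3 × 2 = 6 periods.
32,100 × (1+0.043)^6 = 32,100 × 1.287377 = 41,324.8117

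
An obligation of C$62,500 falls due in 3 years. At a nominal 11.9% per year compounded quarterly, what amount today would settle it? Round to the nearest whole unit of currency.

C$43,964

Periodic rate i = 0.119/4 = 0.02975; n = 3 × 4 = 12 periods.
PV = FV·(1+i)^(−n) = 62,500 × 0.703426 = 43,964.1226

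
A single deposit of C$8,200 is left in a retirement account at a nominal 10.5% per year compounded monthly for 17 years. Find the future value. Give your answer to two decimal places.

C$48,490.60

With 12 periods per year: i = 0.00875, n = 204.
FV = 8,200 × (1 + 0.00875)^204 = 48,490.6035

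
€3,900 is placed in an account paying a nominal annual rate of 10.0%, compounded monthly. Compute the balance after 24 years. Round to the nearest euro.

€42,565

i = 0.1/12 = 0.00833333 per month; n = 24·12 = 288.
FV = 3,900 × (1 + 0.00833333)^288 = 42,564.9764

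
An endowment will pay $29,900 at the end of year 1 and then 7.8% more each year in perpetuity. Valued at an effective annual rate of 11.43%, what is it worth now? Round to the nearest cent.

PV = D₁/(r − g) = 29900/(0.1143 − 0.078) = 823,691.4601

$823,691.46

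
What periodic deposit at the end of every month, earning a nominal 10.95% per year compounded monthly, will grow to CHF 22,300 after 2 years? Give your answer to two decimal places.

Periodic rate i = 0.1095/12 = 0.009125; n = 2 × 12 = 24 periods.
FV-annuity factor = 26.695407; PMT = 22300 / 26.695407 = 835.3497

CHF 835.35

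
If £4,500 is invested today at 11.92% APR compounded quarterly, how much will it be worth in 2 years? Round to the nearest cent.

£5,691.62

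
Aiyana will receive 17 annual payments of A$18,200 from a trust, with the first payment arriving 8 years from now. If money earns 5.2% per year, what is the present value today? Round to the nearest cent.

PV at t=7 (ordinary 17-year annuity): 18200 × a(17|0.052) = 18200 × 11.107533 = 202,157.1018
Discount back 7 years: 202,157.1018 × (1+0.052)^(−7) = 202,157.1018 × 0.701277 = 141,768.1996

A$141,768.20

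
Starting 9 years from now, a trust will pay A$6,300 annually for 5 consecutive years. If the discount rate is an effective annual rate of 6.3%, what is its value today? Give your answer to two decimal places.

A$16,145.98

PV at t=8 (ordinary 5-year annuity): 6300 × a(5|0.063) = 6300 × 4.178207 = 26,322.7042
Discount back 8 years: 26,322.7042 × (1+0.063)^(−8) = 26,322.7042 × 0.613386 = 16,145.9792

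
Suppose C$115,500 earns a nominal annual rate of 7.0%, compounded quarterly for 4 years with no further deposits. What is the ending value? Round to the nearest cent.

With 4 periods per year: i = 0.0175, n = 16.
FV = 115,500 × (1 + 0.0175)^16 = 152,451.8401

C$152,451.84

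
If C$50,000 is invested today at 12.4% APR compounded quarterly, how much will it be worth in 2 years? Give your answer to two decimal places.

C$63,832.13

Periodic rate i = 0.124/4 = 0.031; n = 2 × 4 = 8 periods.
50,000 × (1+0.031)^8 = 50,000 × 1.276643 = 63,832.1285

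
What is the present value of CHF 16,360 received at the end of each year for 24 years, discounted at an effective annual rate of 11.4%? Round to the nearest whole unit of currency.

PV = PMT · [1 − (1+i)^(−n)] / i = 16360 · 8.114498 = 132,753.1911

CHF 132,753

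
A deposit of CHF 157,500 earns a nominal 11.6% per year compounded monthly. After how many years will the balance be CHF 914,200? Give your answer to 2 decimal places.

15.23 years

Periodic rate i = 0.116/12 = 0.00966667.
(1+i)^n = 914200/157500 = 5.80444, so n = ln 5.80444 / ln 1.00967 = 182.8045 months
= 182.8045/12 years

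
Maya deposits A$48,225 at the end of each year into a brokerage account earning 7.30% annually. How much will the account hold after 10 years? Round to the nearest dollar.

FV = PMT · [(1+i)^n − 1] / i = 48225 · 14.013784 = 675,814.7304

A$675,815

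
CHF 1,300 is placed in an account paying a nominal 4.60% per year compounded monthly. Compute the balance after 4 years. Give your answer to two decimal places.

CHF 1,562.07

Periodic rate i = 0.046/12 = 0.00383333; n = 4 × 12 = 48 periods.
FV = PV·(1+i)^n = 1,300 × 1.201593 = 1,562.0710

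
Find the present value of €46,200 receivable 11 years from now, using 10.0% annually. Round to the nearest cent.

PV = FV·(1+i)^(−n) = 46,200 × 0.350494 = 16,192.8182

€16,192.82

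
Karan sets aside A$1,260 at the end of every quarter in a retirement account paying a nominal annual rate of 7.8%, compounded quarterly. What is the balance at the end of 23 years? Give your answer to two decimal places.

Periodic rate i = 0.078/4 = 0.0195; n = 23 × 4 = 92 periods.
Accumulation factor s(92|0.0195) = 251.821175; FV = 1260 × 251.821175 = 317,294.6805

A$317,294.68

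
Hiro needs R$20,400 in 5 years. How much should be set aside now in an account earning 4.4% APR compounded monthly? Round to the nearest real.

Periodic rate i = 0.044/12 = 0.00366667; n = 5 × 12 = 60 periods.
PV = FV·(1+i)^(−n) = 20,400 × 0.802842 = 16,377.9718

R$16,378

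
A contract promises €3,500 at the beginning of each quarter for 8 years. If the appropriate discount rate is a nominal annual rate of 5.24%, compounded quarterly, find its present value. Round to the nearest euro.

With 4 periods per year: i = 0.0131, n = 32.
PV = PMT · [1 − (1+i)^(−n)] / i × (1+i) = 3500 · 26.343305 = 92,201.5662
(Beginning-of-period payments → annuity-due factor ×(1+i).)

€92,202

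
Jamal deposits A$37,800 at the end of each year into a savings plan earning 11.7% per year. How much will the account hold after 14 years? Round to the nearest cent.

A$1,197,646.94

FV = PMT · [(1+i)^n − 1] / i = 37800 · 31.683782 = 1,197,646.9428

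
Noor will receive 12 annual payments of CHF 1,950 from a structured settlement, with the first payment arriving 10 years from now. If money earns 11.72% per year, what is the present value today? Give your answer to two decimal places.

CHF 4,513.47

Value one period before first payment (t=9): 1950 × [1 − (1+0.1172)^(−12)] / 0.1172 = 1950 × 6.275581 = 12,237.3823
Discount back 9 years: 12,237.3823 × (1+0.1172)^(−9) = 12,237.3823 × 0.368826 = 4,513.4661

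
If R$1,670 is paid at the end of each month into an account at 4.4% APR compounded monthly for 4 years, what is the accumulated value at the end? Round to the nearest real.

R$87,472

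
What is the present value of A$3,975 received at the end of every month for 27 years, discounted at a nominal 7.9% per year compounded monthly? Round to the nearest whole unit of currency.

A$531,757

i = 0.079/12 = 0.00658333 per month; n = 27·12 = 324.
PV = PMT · [1 − (1+i)^(−n)] / i = 3975 · 133.775323 = 531,756.9089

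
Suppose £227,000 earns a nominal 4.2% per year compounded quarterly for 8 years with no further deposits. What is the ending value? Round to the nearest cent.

£317,094.00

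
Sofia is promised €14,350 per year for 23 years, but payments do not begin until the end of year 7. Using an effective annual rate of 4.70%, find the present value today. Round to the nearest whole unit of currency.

PV at t=6 (ordinary 23-year annuity): 14350 × a(23|0.047) = 14350 × 13.878355 = 199,154.3933
Discount back 6 years: 199,154.3933 × (1+0.047)^(−6) = 199,154.3933 × 0.759137 = 151,185.3819

€151,185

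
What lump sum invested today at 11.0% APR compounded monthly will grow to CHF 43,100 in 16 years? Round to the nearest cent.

CHF 7,474.82

With 12 periods per year: i = 0.00916667, n = 192.
PV = FV·(1+i)^(−n) = 43,100 × 0.173430 = 7,474.8250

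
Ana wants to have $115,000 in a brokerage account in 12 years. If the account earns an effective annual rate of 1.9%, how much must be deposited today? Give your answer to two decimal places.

$91,750.33

Discount factor = (1+0.019)^(−12) = 0.797829; PV = 115,000 × 0.797829 = 91,750.3294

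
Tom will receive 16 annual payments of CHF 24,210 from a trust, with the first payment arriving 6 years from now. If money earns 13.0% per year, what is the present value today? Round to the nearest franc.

PV at t=5 (ordinary 16-year annuity): 24210 × a(16|0.13) = 24210 × 6.603875 = 159,879.8153
PV₀ = 159,879.8153 / (1+0.13)^5 = 159,879.8153 / 1.842435 = 86,776.3583

CHF 86,776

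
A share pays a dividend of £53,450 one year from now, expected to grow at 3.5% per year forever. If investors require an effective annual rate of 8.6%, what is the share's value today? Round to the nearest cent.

£1,048,039.22

PV = PMT / (i − g) = 53450 / (0.086 − 0.035) = 53450 / 0.051000 = 1,048,039.2157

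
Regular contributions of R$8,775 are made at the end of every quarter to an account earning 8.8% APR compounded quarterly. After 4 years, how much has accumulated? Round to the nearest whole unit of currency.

R$166,124

With 4 periods per year: i = 0.022, n = 16.
FV = PMT · [(1+i)^n − 1] / i = 8775 · 18.931485 = 166,123.7825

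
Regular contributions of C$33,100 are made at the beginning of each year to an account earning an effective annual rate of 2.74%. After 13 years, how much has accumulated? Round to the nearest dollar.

C$522,598

FV = 33100 × [(1+0.0274)^13 − 1] / 0.0274 × (1+i) = 33100 × 15.788444 = 522,597.5066
Payments are at the start of each period, so multiply by (1+i).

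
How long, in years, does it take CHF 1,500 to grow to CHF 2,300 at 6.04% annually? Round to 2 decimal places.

7.29 years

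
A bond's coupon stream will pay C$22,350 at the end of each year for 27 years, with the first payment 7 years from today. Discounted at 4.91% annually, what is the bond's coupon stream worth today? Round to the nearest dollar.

Value one period before first payment (t=6): 22350 × [1 − (1+0.0491)^(−27)] / 0.0491 = 22350 × 14.783664 = 330,414.8893
PV₀ = 330,414.8893 / (1+0.0491)^6 = 330,414.8893 / 1.333218 = 247,832.5168

C$247,833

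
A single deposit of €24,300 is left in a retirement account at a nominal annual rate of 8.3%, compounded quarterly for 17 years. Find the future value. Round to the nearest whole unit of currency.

€98,203

With 4 periods per year: i = 0.02075, n = 68.
FV = PV·(1+i)^n = 24,300 × 4.041275 = 98,202.9871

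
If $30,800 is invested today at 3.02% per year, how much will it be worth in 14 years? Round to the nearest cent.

$46,714.57

30,800 × (1+0.0302)^14 = 30,800 × 1.516707 = 46,714.5698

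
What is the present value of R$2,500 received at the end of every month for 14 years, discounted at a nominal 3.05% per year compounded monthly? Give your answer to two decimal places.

R$341,491.37

With 12 periods per year: i = 0.00254167, n = 168.
Annuity factor a(168|0.00254167) = 136.596549; PV = 2500 × 136.596549 = 341,491.3713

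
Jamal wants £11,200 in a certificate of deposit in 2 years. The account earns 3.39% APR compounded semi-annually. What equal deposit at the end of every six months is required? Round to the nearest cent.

£2,729.81

Periodic rate i = 0.0339/2 = 0.01695; n = 2 × 2 = 4 periods.
PMT = 11200 / ( [(1+0.01695)^4 − 1] / 0.01695 ) = 11200 / 4.102854 = 2,729.8071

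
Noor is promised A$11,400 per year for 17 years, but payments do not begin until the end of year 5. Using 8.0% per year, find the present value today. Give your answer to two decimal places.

PV at t=4 (ordinary 17-year annuity): 11400 × a(17|0.08) = 11400 × 9.121638 = 103,986.6744
PV₀ = 103,986.6744 / (1+0.08)^4 = 103,986.6744 / 1.360489 = 76,433.3100

A$76,433.31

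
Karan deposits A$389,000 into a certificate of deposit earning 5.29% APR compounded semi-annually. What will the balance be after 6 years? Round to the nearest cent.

With 2 periods per year: i = 0.02645, n = 12.
FV = 389,000 × (1 + 0.02645)^12 = 532,112.1677

A$532,112.17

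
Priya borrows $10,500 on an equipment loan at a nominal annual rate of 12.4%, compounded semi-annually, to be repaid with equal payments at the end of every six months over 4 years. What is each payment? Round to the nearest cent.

$1,704.29

With 2 periods per year: i = 0.062, n = 8.
Annuity-PV factor = 6.160937; PMT = 10500 / 6.160937 = 1,704.2862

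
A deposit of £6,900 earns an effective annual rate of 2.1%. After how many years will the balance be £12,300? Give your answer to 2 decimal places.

n = ln(12300/6900) / ln(1+0.021) = ln(1.78261) / 0.020783 = 27.8156 years

27.82 years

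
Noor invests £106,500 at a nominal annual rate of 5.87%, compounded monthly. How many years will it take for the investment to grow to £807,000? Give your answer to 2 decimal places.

34.58 years

Periodic rate i = 0.0587/12 = 0.00489167.
(1+i)^n = 807000/106500 = 7.57746, so n = ln 7.57746 / ln 1.00489 = 415.0176 months
= 415.0176/12 years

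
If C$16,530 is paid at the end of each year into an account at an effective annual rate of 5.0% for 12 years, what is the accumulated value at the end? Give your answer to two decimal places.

C$263,110.10

FV = 16530 × [(1+0.05)^12 − 1] / 0.05 = 16530 × 15.917127 = 263,110.1014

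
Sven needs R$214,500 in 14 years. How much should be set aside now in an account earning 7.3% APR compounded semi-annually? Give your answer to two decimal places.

R$78,611.61

i = 0.073/2 = 0.0365 per half-year; n = 14·2 = 28.
Discount factor = (1+0.0365)^(−28) = 0.366488; PV = 214,500 × 0.366488 = 78,611.6146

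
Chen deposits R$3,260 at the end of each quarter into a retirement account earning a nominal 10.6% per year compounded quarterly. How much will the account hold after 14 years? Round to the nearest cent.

R$409,179.00

Periodic rate i = 0.106/4 = 0.0265; n = 14 × 4 = 56 periods.
Accumulation factor s(56|0.0265) = 125.515032; FV = 3260 × 125.515032 = 409,179.0041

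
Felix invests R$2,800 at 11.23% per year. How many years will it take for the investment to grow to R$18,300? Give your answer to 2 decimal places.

(1+i)^n = 18300/2800 = 6.53571, so n = ln 6.53571 / ln 1.1123 = 17.6387 years

17.64 years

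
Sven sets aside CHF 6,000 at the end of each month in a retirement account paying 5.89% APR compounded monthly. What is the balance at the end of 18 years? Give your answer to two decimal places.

CHF 2,297,485.70

With 12 periods per year: i = 0.00490833, n = 216.
FV = PMT · [(1+i)^n − 1] / i = 6000 · 382.914283 = 2,297,485.6971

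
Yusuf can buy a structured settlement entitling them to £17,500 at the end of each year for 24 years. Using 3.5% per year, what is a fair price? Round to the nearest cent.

£281,021.43

PV = 17500 × [1 − (1+0.035)^(−24)] / 0.035 = 17500 × 16.058368 = 281,021.4331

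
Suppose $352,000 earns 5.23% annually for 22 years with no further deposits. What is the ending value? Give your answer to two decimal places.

FV = PV·(1+i)^n = 352,000 × 3.069521 = 1,080,471.2423

$1,080,471.24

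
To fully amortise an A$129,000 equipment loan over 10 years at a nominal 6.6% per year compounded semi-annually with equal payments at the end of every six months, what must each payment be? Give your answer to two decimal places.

With 2 periods per year: i = 0.033, n = 20.
Annuity-PV factor = 14.473077; PMT = 129000 / 14.473077 = 8,913.1011

A$8,913.10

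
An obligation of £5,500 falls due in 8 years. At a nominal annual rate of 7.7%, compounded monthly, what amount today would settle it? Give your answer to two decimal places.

£2,976.40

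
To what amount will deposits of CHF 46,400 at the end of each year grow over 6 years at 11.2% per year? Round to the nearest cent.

CHF 369,015.29

FV = PMT · [(1+i)^n − 1] / i = 46400 · 7.952916 = 369,015.2864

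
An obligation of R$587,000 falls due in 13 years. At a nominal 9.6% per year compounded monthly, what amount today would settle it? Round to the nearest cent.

Periodic rate i = 0.096/12 = 0.008; n = 13 × 12 = 156 periods.
PV = FV·(1+i)^(−n) = 587,000 × 0.288507 = 169,353.8570

R$169,353.86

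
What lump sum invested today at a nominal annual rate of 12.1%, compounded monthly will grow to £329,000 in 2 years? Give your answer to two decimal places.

i = 0.121/12 = 0.0100833 per month; n = 2·12 = 24.
PV = 329,000 / (1 + 0.0100833)^24 = 329,000 / 1.272251 = 258,596.6971

£258,596.70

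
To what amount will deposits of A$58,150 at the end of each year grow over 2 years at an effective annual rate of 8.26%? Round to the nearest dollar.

FV = 58150 × [(1+0.0826)^2 − 1] / 0.0826 = 58150 × 2.082600 = 121,103.1900

A$121,103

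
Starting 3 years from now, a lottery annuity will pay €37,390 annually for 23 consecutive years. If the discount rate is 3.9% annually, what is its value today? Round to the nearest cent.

PV at t=2 (ordinary 23-year annuity): 37390 × a(23|0.039) = 37390 × 15.005039 = 561,038.3936
Discount back 2 years: 561,038.3936 × (1+0.039)^(−2) = 561,038.3936 × 0.926337 = 519,710.4953

€519,710.50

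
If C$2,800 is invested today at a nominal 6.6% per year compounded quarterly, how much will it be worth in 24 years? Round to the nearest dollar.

C$13,473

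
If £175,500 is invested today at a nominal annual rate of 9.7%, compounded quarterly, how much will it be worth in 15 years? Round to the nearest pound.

i = 0.097/4 = 0.02425 per quarter; n = 15·4 = 60.
175,500 × (1+0.02425)^60 = 175,500 × 4.210739 = 738,984.7536

£738,985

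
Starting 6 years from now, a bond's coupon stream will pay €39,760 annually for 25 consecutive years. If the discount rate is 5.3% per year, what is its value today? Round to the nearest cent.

PV at t=5 (ordinary 25-year annuity): 39760 × a(25|0.053) = 39760 × 13.679747 = 543,906.7300
Discount back 5 years: 543,906.7300 × (1+0.053)^(−5) = 543,906.7300 × 0.772428 = 420,128.9190

€420,128.92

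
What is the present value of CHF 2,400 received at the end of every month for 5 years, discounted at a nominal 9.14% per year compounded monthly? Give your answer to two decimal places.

CHF 115,238.53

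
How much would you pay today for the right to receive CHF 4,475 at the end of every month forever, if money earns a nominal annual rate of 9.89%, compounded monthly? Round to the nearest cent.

CHF 542,972.70

Periodic rate i = 0.0989/12 = 0.00824167.
PV = C/r = 4475/0.00824167 = 542,972.6997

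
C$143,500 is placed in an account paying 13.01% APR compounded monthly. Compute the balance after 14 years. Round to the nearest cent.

i = 0.1301/12 = 0.0108417 per month; n = 14·12 = 168.
FV = 143,500 × (1 + 0.0108417)^168 = 878,250.9015

C$878,250.90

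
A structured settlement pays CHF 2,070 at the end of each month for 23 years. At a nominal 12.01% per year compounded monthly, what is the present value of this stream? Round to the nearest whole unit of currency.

CHF 193,587

i = 0.1201/12 = 0.0100083 per month; n = 23·12 = 276.
Annuity factor a(276|0.0100083) = 93.520123; PV = 2070 × 93.520123 = 193,586.6543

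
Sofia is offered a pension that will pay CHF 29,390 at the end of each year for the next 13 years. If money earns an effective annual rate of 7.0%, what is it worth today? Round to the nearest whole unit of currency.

CHF 245,631

PV = PMT · [1 − (1+i)^(−n)] / i = 29390 · 8.357651 = 245,631.3554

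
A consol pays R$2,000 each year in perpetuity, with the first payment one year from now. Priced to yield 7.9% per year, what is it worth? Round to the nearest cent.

R$25,316.46

PV = C/r = 2000/0.079 = 25,316.4557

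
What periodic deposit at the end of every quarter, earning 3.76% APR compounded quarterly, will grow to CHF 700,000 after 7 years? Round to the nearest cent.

CHF 21,970.80

Periodic rate i = 0.0376/4 = 0.0094; n = 7 × 4 = 28 periods.
PMT = 700000 / ( [(1+0.0094)^28 − 1] / 0.0094 ) = 700000 / 31.860469 = 21,970.8000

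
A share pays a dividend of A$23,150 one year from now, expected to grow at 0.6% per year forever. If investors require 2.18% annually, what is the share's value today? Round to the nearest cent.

PV = PMT / (i − g) = 23150 / (0.0218 − 0.006) = 23150 / 0.015800 = 1,465,189.8734

A$1,465,189.87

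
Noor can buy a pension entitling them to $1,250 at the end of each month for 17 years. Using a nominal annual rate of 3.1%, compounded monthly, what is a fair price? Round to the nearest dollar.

$198,012

i = 0.031/12 = 0.00258333 per month; n = 17·12 = 204.
PV = PMT · [1 − (1+i)^(−n)] / i = 1250 · 158.409773 = 198,012.2160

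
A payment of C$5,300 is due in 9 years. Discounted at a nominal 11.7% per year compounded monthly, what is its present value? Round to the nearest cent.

C$1,858.57

i = 0.117/12 = 0.00975 per month; n = 9·12 = 108.
PV = FV·(1+i)^(−n) = 5,300 × 0.350673 = 1,858.5694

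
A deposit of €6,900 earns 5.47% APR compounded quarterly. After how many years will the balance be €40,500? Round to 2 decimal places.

Periodic rate i = 0.0547/4 = 0.013675.
n = ln(40500/6900) / ln(1+0.013675) = ln(5.86957) / 0.013582 = 130.3001 quarters
= 130.3001/4 years

32.58 years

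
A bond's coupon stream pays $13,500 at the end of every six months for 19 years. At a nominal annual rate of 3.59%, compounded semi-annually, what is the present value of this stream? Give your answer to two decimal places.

With 2 periods per year: i = 0.01795, n = 38.
PV = 13500 × [1 − (1+0.01795)^(−38)] / 0.01795 = 13500 × 27.374827 = 369,560.1580

$369,560.16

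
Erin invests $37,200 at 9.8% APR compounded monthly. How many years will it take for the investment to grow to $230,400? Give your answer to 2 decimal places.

Periodic rate i = 0.098/12 = 0.00816667.
(1+i)^n = 230400/37200 = 6.19355, so n = ln 6.19355 / ln 1.00817 = 224.1972 months
= 224.1972/12 years

18.68 years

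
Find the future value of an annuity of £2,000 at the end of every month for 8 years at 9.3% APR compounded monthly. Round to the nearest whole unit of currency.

Periodic rate i = 0.093/12 = 0.00775; n = 8 × 12 = 96 periods.
FV = PMT · [(1+i)^n − 1] / i = 2000 · 141.717298 = 283,434.5954

£283,435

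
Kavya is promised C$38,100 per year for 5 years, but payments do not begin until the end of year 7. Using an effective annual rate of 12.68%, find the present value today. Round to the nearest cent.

C$65,984.81

PV at t=6 (ordinary 5-year annuity): 38100 × a(5|0.1268) = 38100 × 3.544868 = 135,059.4654
PV₀ = 135,059.4654 / (1+0.1268)^6 = 135,059.4654 / 2.046826 = 65,984.8139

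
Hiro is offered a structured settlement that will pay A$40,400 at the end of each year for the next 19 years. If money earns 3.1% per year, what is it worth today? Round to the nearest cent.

A$573,591.86

Annuity factor a(19|0.031) = 14.197818; PV = 40400 × 14.197818 = 573,591.8610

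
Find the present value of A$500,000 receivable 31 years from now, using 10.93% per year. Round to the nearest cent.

PV = 500,000 / (1 + 0.1093)^31 = 500,000 / 24.918357 = 20,065.5284

A$20,065.53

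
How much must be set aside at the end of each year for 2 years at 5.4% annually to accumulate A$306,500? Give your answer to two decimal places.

FV-annuity factor = 2.054000; PMT = 306500 / 2.054000 = 149,221.0321

A$149,221.03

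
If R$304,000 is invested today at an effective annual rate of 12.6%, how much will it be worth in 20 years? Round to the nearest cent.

FV = 304,000 × (1 + 0.126)^20 = 3,263,182.7304

R$3,263,182.73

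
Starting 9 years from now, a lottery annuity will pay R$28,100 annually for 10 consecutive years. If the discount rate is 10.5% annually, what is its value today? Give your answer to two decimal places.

PV at t=8 (ordinary 10-year annuity): 28100 × a(10|0.105) = 28100 × 6.014773 = 169,015.1140
PV₀ = 169,015.1140 / (1+0.105)^8 = 169,015.1140 / 2.222789 = 76,037.4105

R$76,037.41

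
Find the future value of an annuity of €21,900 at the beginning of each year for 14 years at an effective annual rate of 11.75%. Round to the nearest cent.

€778,267.30

Accumulation factor s(14|0.1175) × (1+i) = 35.537320; FV = 21900 × 35.537320 = 778,267.3038
Payments are at the start of each period, so multiply by (1+i).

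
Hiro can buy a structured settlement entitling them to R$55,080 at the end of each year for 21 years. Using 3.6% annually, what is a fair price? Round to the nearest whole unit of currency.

PV = PMT · [1 − (1+i)^(−n)] / i = 55080 · 14.560481 = 801,991.3035

R$801,991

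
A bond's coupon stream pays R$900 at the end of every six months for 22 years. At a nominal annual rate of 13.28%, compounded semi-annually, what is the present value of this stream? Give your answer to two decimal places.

R$12,753.30

i = 0.1328/2 = 0.0664 per half-year; n = 22·2 = 44.
PV = 900 × [1 − (1+0.0664)^(−44)] / 0.0664 = 900 × 14.170331 = 12,753.2982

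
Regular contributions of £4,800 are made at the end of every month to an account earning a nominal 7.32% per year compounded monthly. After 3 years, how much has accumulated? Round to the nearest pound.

£192,588

Periodic rate i = 0.0732/12 = 0.0061; n = 3 × 12 = 36 periods.
Accumulation factor s(36|0.0061) = 40.122589; FV = 4800 × 40.122589 = 192,588.4252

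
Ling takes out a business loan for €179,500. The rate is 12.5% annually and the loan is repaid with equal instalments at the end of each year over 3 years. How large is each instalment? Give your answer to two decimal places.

€75,377.59

PMT = 179500 / ( [1 − (1+0.125)^(−3)] / 0.125 ) = 179500 / 2.381344 = 75,377.5922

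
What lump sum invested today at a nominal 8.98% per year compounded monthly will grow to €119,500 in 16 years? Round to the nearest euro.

€28,556

With 12 periods per year: i = 0.00748333, n = 192.
Discount factor = (1+0.00748333)^(−192) = 0.238962; PV = 119,500 × 0.238962 = 28,555.9616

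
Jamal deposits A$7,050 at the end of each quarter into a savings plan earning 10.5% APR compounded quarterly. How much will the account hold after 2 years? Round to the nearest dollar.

Periodic rate i = 0.105/4 = 0.02625; n = 2 × 4 = 8 periods.
FV = 7050 × [(1+0.02625)^8 − 1] / 0.02625 = 7050 × 8.774881 = 61,862.9082

A$61,863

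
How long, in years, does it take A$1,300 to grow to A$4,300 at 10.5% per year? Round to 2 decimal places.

11.98 years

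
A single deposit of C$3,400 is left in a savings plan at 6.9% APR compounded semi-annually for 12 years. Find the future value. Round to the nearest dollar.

C$7,674

With 2 periods per year: i = 0.0345, n = 24.
3,400 × (1+0.0345)^24 = 3,400 × 2.257002 = 7,673.8057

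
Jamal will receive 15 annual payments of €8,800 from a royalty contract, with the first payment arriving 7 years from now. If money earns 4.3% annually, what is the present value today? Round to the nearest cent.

€74,431.11

PV at t=6 (ordinary 15-year annuity): 8800 × a(15|0.043) = 8800 × 10.888741 = 95,820.9220
Discount back 6 years: 95,820.9220 × (1+0.043)^(−6) = 95,820.9220 × 0.776773 = 74,431.1098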